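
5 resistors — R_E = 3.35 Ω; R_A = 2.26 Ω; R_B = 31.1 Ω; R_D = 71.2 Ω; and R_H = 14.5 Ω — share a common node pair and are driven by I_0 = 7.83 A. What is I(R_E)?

I ≈ 2.73 A

ΣG = 1/3.35 + 1/2.26 + 1/31.1 + 1/71.2 + 1/14.5 = 0.8562.
By the current-divider rule, I = I_0 · G_k/ΣG = 7.83 × 0.3487 = 2.730 A.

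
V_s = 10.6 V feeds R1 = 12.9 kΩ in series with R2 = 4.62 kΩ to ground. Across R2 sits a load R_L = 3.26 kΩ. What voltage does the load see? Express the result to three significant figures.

V_out ≈ 1.37 V

The load sits in parallel with R2, giving an effective lower resistance R2' = R2·R_L/(R2+R_L) = 1.911 kΩ.
Then V_out = V_s · R2'/(R1 + R2') = 10.6 × 1.911/14.81 = 1.368 V.
(Unloaded it would be 2.80 V; the load pulls it down.)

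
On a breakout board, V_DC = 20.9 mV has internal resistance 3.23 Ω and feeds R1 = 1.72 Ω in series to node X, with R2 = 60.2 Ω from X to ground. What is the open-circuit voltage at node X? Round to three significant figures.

R1' = 3.23 + 1.72 = 4.950 Ω (source resistance + R1).
V_th is the unloaded tap voltage: V_DC · R2/(R1'+R2) = 20.9 × 0.9240 = 19.31 mV.

V_th ≈ 19.3 mV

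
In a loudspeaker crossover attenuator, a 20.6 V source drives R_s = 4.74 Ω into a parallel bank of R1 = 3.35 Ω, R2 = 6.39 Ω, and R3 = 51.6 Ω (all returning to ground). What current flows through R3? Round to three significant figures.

Combine the parallel branches: R_p = (1/3.35 + 1/6.39 + 1/51.6)⁻¹ = 2.108 Ω.
Node voltage V_A = V_in · R_p/(R_s + R_p) = 20.6 × 0.3078 = 6.341 V.
Branch current I = V_A/R3 = 6.341/51.6 = 0.1229 A.

I ≈ 0.123 A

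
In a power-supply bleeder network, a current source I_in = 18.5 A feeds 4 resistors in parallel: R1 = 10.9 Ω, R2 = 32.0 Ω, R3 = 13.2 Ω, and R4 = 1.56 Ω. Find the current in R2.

I ≈ 0.688 A

Conductances: ΣG = 1/10.9 + 1/32.0 + 1/13.2 + 1/1.56 = 0.8398 (1/Ω).
Current divider: I(R2) = I_in · G_k/ΣG = 18.5 × (0.03125/0.8398) = 18.5 × 0.03721 = 0.6884 A.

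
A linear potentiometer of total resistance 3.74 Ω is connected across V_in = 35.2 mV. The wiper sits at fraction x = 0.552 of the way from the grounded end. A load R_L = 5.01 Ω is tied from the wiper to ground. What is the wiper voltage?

V_out ≈ 16.4 mV

Lower segment x·R_p = 2.064 Ω; upper segment (1−x)·R_p = 1.676 Ω.
(x·R_p) ‖ R_L = 1.462 Ω.
V_out = 35.2 × 1.462/(1.676 + 1.462) = 16.40 mV.
(Unloaded: V_out = x·V_in = 19.4 mV.)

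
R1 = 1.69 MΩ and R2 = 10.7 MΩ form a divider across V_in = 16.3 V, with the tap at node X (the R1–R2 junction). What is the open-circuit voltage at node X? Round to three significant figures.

V_th ≈ 14.1 V

V_th is the unloaded tap voltage: V_in · R2/(R1+R2) = 16.3 × 0.8636 = 14.08 V.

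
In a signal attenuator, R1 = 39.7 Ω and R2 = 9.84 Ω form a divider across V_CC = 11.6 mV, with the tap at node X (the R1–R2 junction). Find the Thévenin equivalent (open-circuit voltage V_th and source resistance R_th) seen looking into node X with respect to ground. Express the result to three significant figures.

V_th ≈ 2.30 mV, R_th ≈ 7.89 Ω

With X open, the divider is unloaded: V_th = 11.6 × 9.84/49.54 = 2.304 mV.
Zeroing V_CC shorts the top of R1 to ground, so R_th = R1 ‖ R2 = 7.886 Ω.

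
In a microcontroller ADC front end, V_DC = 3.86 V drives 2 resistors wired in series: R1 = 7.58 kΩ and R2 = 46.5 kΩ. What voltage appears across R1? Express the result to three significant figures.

V ≈ 0.541 V

ΣR = 7.58 + 46.5 = 54.08 kΩ.
V = V_DC · R/ΣR = 3.86 × 0.1402 = 0.5410 V.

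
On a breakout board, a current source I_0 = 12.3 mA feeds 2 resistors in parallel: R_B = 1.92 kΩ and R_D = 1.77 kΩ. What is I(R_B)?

I ≈ 5.90 mA

For two parallel branches, I_k = I_0 · (other R)/(sum of R).
So I = 12.3 × 1.77/3.690 = 5.900 mA.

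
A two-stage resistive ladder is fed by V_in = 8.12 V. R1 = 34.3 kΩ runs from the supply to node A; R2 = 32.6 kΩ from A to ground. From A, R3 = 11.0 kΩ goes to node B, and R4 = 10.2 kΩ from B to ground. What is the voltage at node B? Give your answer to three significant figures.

Node A sees R2 in parallel with the series input of stage 2, R3 + R4 = 21.20 kΩ.
R2 ‖ (R3+R4) = 12.85 kΩ.
V_A = 8.12 × 12.85/(34.3 + 12.85) = 2.212 V.
Then the unloaded second divider: V_B = V_A × R4/(R3+R4) = 2.212 × 0.4811 = 1.065 V.

V_B ≈ 1.06 V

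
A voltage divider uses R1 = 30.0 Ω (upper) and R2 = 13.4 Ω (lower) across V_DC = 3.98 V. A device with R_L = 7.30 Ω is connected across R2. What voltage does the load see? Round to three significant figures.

V_out ≈ 0.542 V

First combine the lower leg with the load: R2 ‖ R_L = 4.726 Ω.
Voltage divider with the loaded lower leg: V_out = 3.98 × 4.726/(30.0 + 4.726) = 3.98 × 0.1361 = 0.5416 V.
(Unloaded it would be 1.23 V; the load pulls it down.)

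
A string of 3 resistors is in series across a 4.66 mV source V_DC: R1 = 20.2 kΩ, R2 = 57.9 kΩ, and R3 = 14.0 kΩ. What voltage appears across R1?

V ≈ 1.02 mV

Total series resistance ΣR = 20.2 + 57.9 + 14.0 = 92.10 kΩ.
V = V_DC · R/ΣR = 4.66 × 0.2193 = 1.022 mV.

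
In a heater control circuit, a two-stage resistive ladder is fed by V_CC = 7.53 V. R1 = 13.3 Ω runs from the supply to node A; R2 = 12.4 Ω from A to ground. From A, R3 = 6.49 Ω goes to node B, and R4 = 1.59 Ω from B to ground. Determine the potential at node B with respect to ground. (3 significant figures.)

Looking into the second stage from A: R3 + R4 = 8.080 Ω appears in parallel with R2.
R2 ‖ (R3+R4) = 4.892 Ω.
First divider: V_A = V_CC · 4.892/(13.3 + 4.892) = 2.025 V.
V_B = V_A × 0.1968 = 0.3985 V.

V_B ≈ 0.398 V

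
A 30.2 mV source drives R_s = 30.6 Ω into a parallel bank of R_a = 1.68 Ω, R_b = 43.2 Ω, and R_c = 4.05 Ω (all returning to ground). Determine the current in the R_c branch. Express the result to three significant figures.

I ≈ 0.271 mA

Parallel bank: R_p = 1/(1/1.68 + 1/43.2 + 1/4.05) = 1.156 Ω.
Node voltage V_A = V_s · R_p/(R_s + R_p) = 30.2 × 0.03639 = 1.099 mV.
I(R_c) = V_A / R_c = 1.099/4.05 = 0.2714 mA.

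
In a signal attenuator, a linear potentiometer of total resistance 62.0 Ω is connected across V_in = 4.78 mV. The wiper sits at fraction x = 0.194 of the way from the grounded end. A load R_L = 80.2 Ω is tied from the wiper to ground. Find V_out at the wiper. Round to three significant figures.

V_out ≈ 0.827 mV

The pot divides into 49.97 Ω above the wiper and 12.03 Ω below.
Lower segment in parallel with the load: 12.03 ‖ 80.2 = 10.46 Ω.
Then V_out = V_in · 10.46/(49.97 + 10.46) = 0.8273 mV.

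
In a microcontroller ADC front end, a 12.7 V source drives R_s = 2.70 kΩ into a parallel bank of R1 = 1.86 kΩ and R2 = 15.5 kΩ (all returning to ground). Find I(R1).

I ≈ 2.60 mA

Combine the parallel branches: R_p = (1/1.86 + 1/15.5)⁻¹ = 1.661 kΩ.
V_A = 12.7 × 1.661/4.361 = 4.837 V.
Branch current I = V_A/R1 = 4.837/1.86 = 2.600 mA.
(Equivalently: I_total = 2.912 mA, then current-divider fraction G_k/ΣG = 0.8929.)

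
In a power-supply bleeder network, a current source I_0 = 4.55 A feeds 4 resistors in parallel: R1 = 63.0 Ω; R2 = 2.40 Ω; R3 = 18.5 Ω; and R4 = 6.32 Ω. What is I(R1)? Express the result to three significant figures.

Total conductance ΣG = 1/63.0 + 1/2.40 + 1/18.5 + 1/6.32 = 0.6448 (units of 1/Ω).
By the current-divider rule, I = I_0 · G_k/ΣG = 4.55 × 0.02462 = 0.1120 A.

I ≈ 0.112 A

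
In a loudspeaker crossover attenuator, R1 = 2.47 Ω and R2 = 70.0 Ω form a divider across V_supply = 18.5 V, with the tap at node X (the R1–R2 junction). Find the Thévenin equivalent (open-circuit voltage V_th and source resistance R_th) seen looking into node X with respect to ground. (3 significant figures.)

V_th ≈ 17.9 V, R_th ≈ 2.39 Ω

V_th is the unloaded tap voltage: V_supply · R2/(R1+R2) = 18.5 × 0.9659 = 17.87 V.
Looking into X with the source shorted: R_th = R1·R2/(R1+R2) = 2.470 × 70.0/72.47 = 2.386 Ω.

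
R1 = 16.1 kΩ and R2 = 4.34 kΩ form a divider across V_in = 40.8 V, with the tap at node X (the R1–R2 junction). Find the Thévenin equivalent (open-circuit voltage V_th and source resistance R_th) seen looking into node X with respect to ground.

V_th ≈ 8.66 V, R_th ≈ 3.42 kΩ

V_th is the unloaded tap voltage: V_in · R2/(R1+R2) = 40.8 × 0.2123 = 8.663 V.
With V_in suppressed (replaced by a short), R_th = R1 ‖ R2 = (16.10 × 4.34)/(16.10 + 4.34) = 3.418 kΩ.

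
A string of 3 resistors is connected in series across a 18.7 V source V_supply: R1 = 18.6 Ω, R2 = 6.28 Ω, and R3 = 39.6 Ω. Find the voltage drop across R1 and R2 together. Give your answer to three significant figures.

V ≈ 7.22 V

ΣR = 18.6 + 6.28 + 39.6 = 64.48 Ω.
R_{R1..R2} = 18.6 + 6.28 = 24.88 Ω.
By the voltage-divider rule, V = 18.7 × 24.88/64.48 = 7.216 V.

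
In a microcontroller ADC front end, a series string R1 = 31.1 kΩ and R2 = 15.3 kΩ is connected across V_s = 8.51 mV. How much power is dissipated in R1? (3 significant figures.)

P ≈ 1.05 nW

Series current I = V_s/ΣR = 8.51/46.40 = 0.1834 µA.
P = I²R = 0.03364 × 31.1 = 1.046 nW.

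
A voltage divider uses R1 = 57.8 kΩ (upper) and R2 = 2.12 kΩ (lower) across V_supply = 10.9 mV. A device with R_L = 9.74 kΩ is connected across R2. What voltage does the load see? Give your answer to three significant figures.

R2 ‖ R_L = (2.12 × 9.74)/(2.12 + 9.74) = 1.741 kΩ.
Then V_out = V_supply · R2'/(R1 + R2') = 10.9 × 1.741/59.54 = 0.3187 mV.

V_out ≈ 0.319 mV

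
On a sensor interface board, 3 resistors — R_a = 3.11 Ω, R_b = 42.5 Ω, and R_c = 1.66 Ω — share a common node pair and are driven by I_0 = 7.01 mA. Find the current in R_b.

I ≈ 0.174 mA

ΣG = 1/3.11 + 1/42.5 + 1/1.66 = 0.9475.
By the current-divider rule, I = I_0 · G_k/ΣG = 7.01 × 0.02483 = 0.1741 mA.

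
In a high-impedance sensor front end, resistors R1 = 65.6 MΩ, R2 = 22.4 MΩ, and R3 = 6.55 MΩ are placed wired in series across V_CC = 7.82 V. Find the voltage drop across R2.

V ≈ 1.85 V

Total series resistance ΣR = 65.6 + 22.4 + 6.55 = 94.55 MΩ.
By the voltage-divider rule, V = 7.82 × 22.40/94.55 = 1.853 V.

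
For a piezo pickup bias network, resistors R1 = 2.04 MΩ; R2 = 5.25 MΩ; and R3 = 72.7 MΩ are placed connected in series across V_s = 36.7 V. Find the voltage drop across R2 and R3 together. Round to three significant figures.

ΣR = 2.04 + 5.25 + 72.7 = 79.99 MΩ.
R_{R2..R3} = 5.25 + 72.7 = 77.95 MΩ.
By the voltage-divider rule, V = 36.7 × 77.95/79.99 = 35.76 V.

V ≈ 35.8 V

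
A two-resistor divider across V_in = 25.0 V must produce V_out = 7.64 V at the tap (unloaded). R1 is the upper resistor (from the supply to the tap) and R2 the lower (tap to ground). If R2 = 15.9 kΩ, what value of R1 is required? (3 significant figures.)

V_out/V_in = R2/(R1+R2) = 0.3056.
R1 = R2·(1/k − 1) = 15.9 × 2.272 = 36.13 kΩ.

R1 ≈ 36.1 kΩ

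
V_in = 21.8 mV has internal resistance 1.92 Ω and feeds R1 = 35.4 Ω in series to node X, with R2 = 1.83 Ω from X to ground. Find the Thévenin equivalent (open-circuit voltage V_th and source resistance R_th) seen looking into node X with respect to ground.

V_th ≈ 1.02 mV, R_th ≈ 1.74 Ω

R1' = 1.92 + 35.4 = 37.32 Ω (source resistance + R1).
Open-circuit (no load on X): V_th = V_in · R2/(R1' + R2) = 21.8 × 1.83/(37.32 + 1.83) = 1.019 mV.
Looking into X with the source shorted: R_th = R1'·R2/(R1'+R2) = 37.32 × 1.83/39.15 = 1.744 Ω.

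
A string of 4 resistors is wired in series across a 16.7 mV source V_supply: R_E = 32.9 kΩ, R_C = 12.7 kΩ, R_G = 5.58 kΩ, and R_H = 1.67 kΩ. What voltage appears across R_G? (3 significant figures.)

Total series resistance ΣR = 32.9 + 12.7 + 5.58 + 1.67 = 52.85 kΩ.
V = V_supply · R/ΣR = 16.7 × 0.1056 = 1.763 mV.

V ≈ 1.76 mV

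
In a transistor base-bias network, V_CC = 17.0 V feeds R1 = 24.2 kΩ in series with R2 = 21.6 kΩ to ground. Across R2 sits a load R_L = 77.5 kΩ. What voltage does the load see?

V_out ≈ 6.99 V

The load sits in parallel with R2, giving an effective lower resistance R2' = R2·R_L/(R2+R_L) = 16.89 kΩ.
Then V_out = V_CC · R2'/(R1 + R2') = 17.0 × 16.89/41.09 = 6.988 V.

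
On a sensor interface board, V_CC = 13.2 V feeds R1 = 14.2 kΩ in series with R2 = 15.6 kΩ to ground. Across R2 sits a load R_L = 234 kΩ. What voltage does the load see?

V_out ≈ 6.70 V

First combine the lower leg with the load: R2 ‖ R_L = 14.62 kΩ.
Voltage divider with the loaded lower leg: V_out = 13.2 × 14.62/(14.2 + 14.62) = 13.2 × 0.5074 = 6.697 V.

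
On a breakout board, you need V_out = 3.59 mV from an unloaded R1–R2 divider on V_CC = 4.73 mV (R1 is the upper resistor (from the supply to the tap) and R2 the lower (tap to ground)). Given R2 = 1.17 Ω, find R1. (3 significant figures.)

Required fraction k = V_out/V_CC = 0.7590.
So R1 = R2 · (V_CC/V_out − 1) = 1.17 × (4.73/3.59 − 1) = 1.17 × 0.3175 = 0.3715 Ω.

R1 ≈ 0.372 Ω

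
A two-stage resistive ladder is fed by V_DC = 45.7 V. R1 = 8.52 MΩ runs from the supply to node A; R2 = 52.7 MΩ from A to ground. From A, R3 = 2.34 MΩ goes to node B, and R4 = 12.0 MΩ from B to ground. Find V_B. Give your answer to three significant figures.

Node A sees R2 in parallel with the series input of stage 2, R3 + R4 = 14.34 MΩ.
Effective lower resistance at A: R2 ‖ 14.34 = 11.27 MΩ.
V_A = 45.7 × 11.27/(8.52 + 11.27) = 26.03 V.
Then the unloaded second divider: V_B = V_A × R4/(R3+R4) = 26.03 × 0.8368 = 21.78 V.

V_B ≈ 21.8 V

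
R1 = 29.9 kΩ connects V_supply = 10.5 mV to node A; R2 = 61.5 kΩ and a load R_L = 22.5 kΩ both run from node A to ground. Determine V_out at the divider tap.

The load sits in parallel with R2, giving an effective lower resistance R2' = R2·R_L/(R2+R_L) = 16.47 kΩ.
Now apply the divider: V_out = 10.5 × 0.3552 = 3.730 mV.
(Unloaded it would be 7.07 mV; the load pulls it down.)

V_out ≈ 3.73 mV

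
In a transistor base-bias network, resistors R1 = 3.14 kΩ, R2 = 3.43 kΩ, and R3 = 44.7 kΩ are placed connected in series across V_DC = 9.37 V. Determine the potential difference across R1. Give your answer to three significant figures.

ΣR = 3.14 + 3.43 + 44.7 = 51.27 kΩ.
V = V_DC · R/ΣR = 9.37 × 0.06124 = 0.5739 V.

V ≈ 0.574 V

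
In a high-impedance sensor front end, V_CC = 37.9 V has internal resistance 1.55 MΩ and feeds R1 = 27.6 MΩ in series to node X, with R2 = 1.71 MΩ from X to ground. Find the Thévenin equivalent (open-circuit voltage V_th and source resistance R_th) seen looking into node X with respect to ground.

V_th ≈ 2.10 V, R_th ≈ 1.62 MΩ

R1' = 1.55 + 27.6 = 29.15 MΩ (source resistance + R1).
With X open, the divider is unloaded: V_th = 37.9 × 1.71/30.86 = 2.100 V.
With V_CC suppressed (replaced by a short), R_th = R1' ‖ R2 = (29.15 × 1.71)/(29.15 + 1.71) = 1.615 MΩ.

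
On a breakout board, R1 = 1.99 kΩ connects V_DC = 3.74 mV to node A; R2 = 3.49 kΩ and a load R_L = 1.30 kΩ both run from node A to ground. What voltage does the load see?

First combine the lower leg with the load: R2 ‖ R_L = 0.9472 kΩ.
Now apply the divider: V_out = 3.74 × 0.3225 = 1.206 mV.

V_out ≈ 1.21 mV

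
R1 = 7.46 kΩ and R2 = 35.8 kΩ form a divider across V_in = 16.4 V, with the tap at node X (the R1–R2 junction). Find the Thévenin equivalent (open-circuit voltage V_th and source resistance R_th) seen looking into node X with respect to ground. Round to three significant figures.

V_th is the unloaded tap voltage: V_in · R2/(R1+R2) = 16.4 × 0.8276 = 13.57 V.
Looking into X with the source shorted: R_th = R1·R2/(R1+R2) = 7.460 × 35.8/43.26 = 6.174 kΩ.

V_th ≈ 13.6 V, R_th ≈ 6.17 kΩ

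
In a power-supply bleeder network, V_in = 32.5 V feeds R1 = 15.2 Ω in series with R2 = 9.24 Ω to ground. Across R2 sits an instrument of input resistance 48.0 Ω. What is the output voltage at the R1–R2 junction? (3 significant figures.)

The load sits in parallel with R2, giving an effective lower resistance R2' = R2·R_L/(R2+R_L) = 7.748 Ω.
Now apply the divider: V_out = 32.5 × 0.3376 = 10.97 V.

V_out ≈ 11.0 V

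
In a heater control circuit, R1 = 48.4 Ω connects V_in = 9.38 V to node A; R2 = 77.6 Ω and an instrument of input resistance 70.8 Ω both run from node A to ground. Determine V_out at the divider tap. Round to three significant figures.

R2 ‖ R_L = (77.6 × 70.8)/(77.6 + 70.8) = 37.02 Ω.
Voltage divider with the loaded lower leg: V_out = 9.38 × 37.02/(48.4 + 37.02) = 9.38 × 0.4334 = 4.065 V.

V_out ≈ 4.07 V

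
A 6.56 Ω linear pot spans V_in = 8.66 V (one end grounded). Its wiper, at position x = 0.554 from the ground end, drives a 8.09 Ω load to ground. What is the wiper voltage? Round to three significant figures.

V_out ≈ 4.00 V

Split the track: R_lower = x·R_p = 3.634 Ω, R_upper = (1−x)·R_p = 2.926 Ω.
R_L loads the lower segment: effective lower R = 2.508 Ω.
Then V_out = V_in · 2.508/(2.926 + 2.508) = 3.997 V.
(Unloaded: V_out = x·V_in = 4.80 V.)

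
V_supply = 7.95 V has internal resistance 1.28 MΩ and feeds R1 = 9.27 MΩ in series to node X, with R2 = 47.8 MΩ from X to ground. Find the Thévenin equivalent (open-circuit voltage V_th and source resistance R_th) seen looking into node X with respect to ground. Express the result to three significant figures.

R1' = 1.28 + 9.27 = 10.55 MΩ (source resistance + R1).
V_th is the unloaded tap voltage: V_supply · R2/(R1'+R2) = 7.95 × 0.8192 = 6.513 V.
Zeroing V_supply shorts the top of R1' to ground, so R_th = R1' ‖ R2 = 8.643 MΩ.

V_th ≈ 6.51 V, R_th ≈ 8.64 MΩ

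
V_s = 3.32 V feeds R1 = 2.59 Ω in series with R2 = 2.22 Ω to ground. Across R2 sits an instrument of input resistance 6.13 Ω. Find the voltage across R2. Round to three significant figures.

V_out ≈ 1.28 V

R2 ‖ R_L = (2.22 × 6.13)/(2.22 + 6.13) = 1.630 Ω.
Voltage divider with the loaded lower leg: V_out = 3.32 × 1.630/(2.59 + 1.630) = 3.32 × 0.3862 = 1.282 V.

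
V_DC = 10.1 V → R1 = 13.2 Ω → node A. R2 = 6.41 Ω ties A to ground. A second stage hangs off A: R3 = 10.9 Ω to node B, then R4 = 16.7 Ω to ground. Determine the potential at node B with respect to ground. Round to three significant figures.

V_B ≈ 1.73 V

Looking into the second stage from A: R3 + R4 = 27.60 Ω appears in parallel with R2.
Effective lower resistance at A: R2 ‖ 27.60 = 5.202 Ω.
V_A = 10.1 × 5.202/(13.2 + 5.202) = 2.855 V.
Stage 2 is unloaded, so V_B = V_A · R4/(R3+R4) = 2.855 × 16.7/27.60 = 1.728 V.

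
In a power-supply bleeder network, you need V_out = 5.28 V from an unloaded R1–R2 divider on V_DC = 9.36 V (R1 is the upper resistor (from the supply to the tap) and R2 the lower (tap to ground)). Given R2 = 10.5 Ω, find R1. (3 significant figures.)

R1 ≈ 8.11 Ω

V_out/V_DC = R2/(R1+R2) = 0.5641.
R1 = R2·(1/k − 1) = 10.5 × 0.7727 = 8.114 Ω.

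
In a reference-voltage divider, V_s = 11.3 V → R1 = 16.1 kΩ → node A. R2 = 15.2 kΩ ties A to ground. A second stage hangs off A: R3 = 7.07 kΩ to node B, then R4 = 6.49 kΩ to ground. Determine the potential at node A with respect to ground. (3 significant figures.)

V_A ≈ 3.48 V

Node A sees R2 in parallel with the series input of stage 2, R3 + R4 = 13.56 kΩ.
Effective lower resistance at A: R2 ‖ 13.56 = 7.167 kΩ.
First divider: V_A = V_s · 7.167/(16.1 + 7.167) = 3.481 V.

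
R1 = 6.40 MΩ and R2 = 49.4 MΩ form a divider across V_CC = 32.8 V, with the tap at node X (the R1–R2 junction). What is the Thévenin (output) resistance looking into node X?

Zeroing V_CC shorts the top of R1 to ground, so R_th = R1 ‖ R2 = 5.666 MΩ.

R_th ≈ 5.67 MΩ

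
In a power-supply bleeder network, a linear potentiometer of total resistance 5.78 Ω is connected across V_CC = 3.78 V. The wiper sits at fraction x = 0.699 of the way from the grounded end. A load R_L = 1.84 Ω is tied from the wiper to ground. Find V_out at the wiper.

Split the track: R_lower = x·R_p = 4.040 Ω, R_upper = (1−x)·R_p = 1.740 Ω.
Lower segment in parallel with the load: 4.040 ‖ 1.84 = 1.264 Ω.
Then V_out = V_CC · 1.264/(1.740 + 1.264) = 1.591 V.

V_out ≈ 1.59 V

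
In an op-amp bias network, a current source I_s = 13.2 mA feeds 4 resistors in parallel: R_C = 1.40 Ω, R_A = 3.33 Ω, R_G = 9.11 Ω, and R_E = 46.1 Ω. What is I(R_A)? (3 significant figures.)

I ≈ 3.46 mA

Conductances: ΣG = 1/1.40 + 1/3.33 + 1/9.11 + 1/46.1 = 1.146 (1/Ω).
R_A takes the fraction G_k/ΣG = 0.3003/1.146 = 0.2620, so I = 13.2 × 0.2620 = 3.459 mA.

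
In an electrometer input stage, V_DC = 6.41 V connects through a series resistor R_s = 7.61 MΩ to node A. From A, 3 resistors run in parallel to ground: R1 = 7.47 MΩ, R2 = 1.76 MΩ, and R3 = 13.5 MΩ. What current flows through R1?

Equivalent of the parallel group: R_p = 1.288 MΩ.
V_A by voltage divider: V_A = 6.41 × 1.288/(7.61 + 1.288) = 0.9281 V.
Branch current I = V_A/R1 = 0.9281/7.47 = 0.1242 µA.
(Check via current divider: I_total = 0.7203 µA; share G_k/ΣG = 0.1725 → same result.)

I ≈ 0.124 µA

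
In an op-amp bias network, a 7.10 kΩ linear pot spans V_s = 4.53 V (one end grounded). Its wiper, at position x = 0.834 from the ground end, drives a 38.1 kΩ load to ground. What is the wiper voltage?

Lower segment x·R_p = 5.921 kΩ; upper segment (1−x)·R_p = 1.179 kΩ.
R_L loads the lower segment: effective lower R = 5.125 kΩ.
V_out = 4.53 × 5.125/(1.179 + 5.125) = 3.683 V.
(Unloaded: V_out = x·V_s = 3.78 V.)

V_out ≈ 3.68 V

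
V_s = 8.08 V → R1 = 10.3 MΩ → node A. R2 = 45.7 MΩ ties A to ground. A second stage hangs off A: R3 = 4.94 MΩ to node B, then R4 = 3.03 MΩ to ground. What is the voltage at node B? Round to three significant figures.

V_B ≈ 1.22 V

Node A sees R2 in parallel with the series input of stage 2, R3 + R4 = 7.970 MΩ.
R2 ‖ (R3+R4) = 6.786 MΩ.
First divider: V_A = V_s · 6.786/(10.3 + 6.786) = 3.209 V.
Stage 2 is unloaded, so V_B = V_A · R4/(R3+R4) = 3.209 × 3.03/7.970 = 1.220 V.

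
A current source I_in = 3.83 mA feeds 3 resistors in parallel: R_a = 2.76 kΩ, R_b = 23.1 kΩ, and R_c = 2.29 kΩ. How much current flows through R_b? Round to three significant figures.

I ≈ 0.197 mA

Total conductance ΣG = 1/2.76 + 1/23.1 + 1/2.29 = 0.8423 (units of 1/kΩ).
R_b takes the fraction G_k/ΣG = 0.04329/0.8423 = 0.05140, so I = 3.83 × 0.05140 = 0.1968 mA.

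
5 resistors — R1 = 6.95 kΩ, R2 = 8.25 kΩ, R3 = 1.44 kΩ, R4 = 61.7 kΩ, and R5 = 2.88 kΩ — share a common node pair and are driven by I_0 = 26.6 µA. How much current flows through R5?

ΣG = 1/6.95 + 1/8.25 + 1/1.44 + 1/61.7 + 1/2.88 = 1.323.
R5 takes the fraction G_k/ΣG = 0.3472/1.323 = 0.2625, so I = 26.6 × 0.2625 = 6.981 µA.

I ≈ 6.98 µA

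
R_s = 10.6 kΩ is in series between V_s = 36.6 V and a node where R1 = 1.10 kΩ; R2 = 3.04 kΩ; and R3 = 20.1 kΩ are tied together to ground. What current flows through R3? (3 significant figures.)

I ≈ 0.124 mA

Combine the parallel branches: R_p = (1/1.10 + 1/3.04 + 1/20.1)⁻¹ = 0.7765 kΩ.
Node voltage V_A = V_s · R_p/(R_s + R_p) = 36.6 × 0.06826 = 2.498 V.
I(R3) = V_A / R3 = 2.498/20.1 = 0.1243 mA.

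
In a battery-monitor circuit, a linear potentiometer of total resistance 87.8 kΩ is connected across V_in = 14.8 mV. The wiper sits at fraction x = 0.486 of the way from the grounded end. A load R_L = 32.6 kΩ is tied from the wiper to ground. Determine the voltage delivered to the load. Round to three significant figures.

Split the track: R_lower = x·R_p = 42.67 kΩ, R_upper = (1−x)·R_p = 45.13 kΩ.
R_L loads the lower segment: effective lower R = 18.48 kΩ.
Loaded-divider output: V_out = 14.8 × 0.2905 = 4.300 mV.

V_out ≈ 4.30 mV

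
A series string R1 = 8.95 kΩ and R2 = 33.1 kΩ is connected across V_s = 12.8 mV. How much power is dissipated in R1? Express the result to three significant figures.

P ≈ 0.829 nW

The common current is I = 12.8/42.05 = 0.3044 µA.
V(R1) = I·R = 2.724 mV; P = V·I = 2.724 × 0.3044 = 0.8293 nW.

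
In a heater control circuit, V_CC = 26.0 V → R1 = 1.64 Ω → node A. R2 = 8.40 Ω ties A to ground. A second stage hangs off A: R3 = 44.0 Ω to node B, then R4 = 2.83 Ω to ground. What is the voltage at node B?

V_B ≈ 1.28 V

Looking into the second stage from A: R3 + R4 = 46.83 Ω appears in parallel with R2.
R2 ‖ (R3+R4) = 7.122 Ω.
First divider: V_A = V_CC · 7.122/(1.64 + 7.122) = 21.13 V.
Then the unloaded second divider: V_B = V_A × R4/(R3+R4) = 21.13 × 0.06043 = 1.277 V.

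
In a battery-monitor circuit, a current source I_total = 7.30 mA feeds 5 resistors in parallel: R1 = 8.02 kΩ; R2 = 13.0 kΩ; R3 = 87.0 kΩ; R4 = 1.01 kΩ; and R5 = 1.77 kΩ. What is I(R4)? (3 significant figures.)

I ≈ 4.09 mA

Total conductance ΣG = 1/8.02 + 1/13.0 + 1/87.0 + 1/1.01 + 1/1.77 = 1.768 (units of 1/kΩ).
By the current-divider rule, I = I_total · G_k/ΣG = 7.30 × 0.5600 = 4.088 mA.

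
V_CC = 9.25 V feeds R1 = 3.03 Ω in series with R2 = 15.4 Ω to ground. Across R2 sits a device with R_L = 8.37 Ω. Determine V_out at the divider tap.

First combine the lower leg with the load: R2 ‖ R_L = 5.423 Ω.
Now apply the divider: V_out = 9.25 × 0.6415 = 5.934 V.

V_out ≈ 5.93 V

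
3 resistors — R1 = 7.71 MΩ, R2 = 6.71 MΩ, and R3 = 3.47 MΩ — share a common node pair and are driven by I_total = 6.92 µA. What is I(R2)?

I ≈ 1.82 µA

ΣG = 1/7.71 + 1/6.71 + 1/3.47 = 0.5669.
By the current-divider rule, I = I_total · G_k/ΣG = 6.92 × 0.2629 = 1.819 µA.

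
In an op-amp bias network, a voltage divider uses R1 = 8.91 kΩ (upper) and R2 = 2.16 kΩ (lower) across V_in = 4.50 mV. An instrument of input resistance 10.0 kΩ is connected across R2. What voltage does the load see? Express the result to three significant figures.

First combine the lower leg with the load: R2 ‖ R_L = 1.776 kΩ.
Voltage divider with the loaded lower leg: V_out = 4.50 × 1.776/(8.91 + 1.776) = 4.50 × 0.1662 = 0.7480 mV.
(Unloaded it would be 0.878 mV; the load pulls it down.)

V_out ≈ 0.748 mV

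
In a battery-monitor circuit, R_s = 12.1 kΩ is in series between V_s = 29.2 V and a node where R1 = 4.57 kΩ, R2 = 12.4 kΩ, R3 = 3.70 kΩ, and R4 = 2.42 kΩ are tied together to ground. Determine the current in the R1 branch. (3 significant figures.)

I ≈ 0.496 mA

Equivalent of the parallel group: R_p = 1.017 kΩ.
Node voltage V_A = V_s · R_p/(R_s + R_p) = 29.2 × 0.07756 = 2.265 V.
Branch current I = V_A/R1 = 2.265/4.57 = 0.4955 mA.
(Equivalently: I_total = 2.226 mA, then current-divider fraction G_k/ΣG = 0.2226.)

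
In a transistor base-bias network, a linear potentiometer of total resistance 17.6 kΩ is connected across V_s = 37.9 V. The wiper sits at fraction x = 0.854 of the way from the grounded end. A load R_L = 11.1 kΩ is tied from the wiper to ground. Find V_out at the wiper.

V_out ≈ 27.0 V

Split the track: R_lower = x·R_p = 15.03 kΩ, R_upper = (1−x)·R_p = 2.570 kΩ.
R_L loads the lower segment: effective lower R = 6.385 kΩ.
V_out = 37.9 × 6.385/(2.570 + 6.385) = 27.02 V.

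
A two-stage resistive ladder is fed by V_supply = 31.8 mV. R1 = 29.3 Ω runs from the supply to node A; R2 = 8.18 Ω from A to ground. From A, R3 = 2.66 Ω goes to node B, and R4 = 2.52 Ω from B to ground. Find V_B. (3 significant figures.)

Node A sees R2 in parallel with the series input of stage 2, R3 + R4 = 5.180 Ω.
R2 ‖ (R3+R4) = 3.172 Ω.
V_A = 31.8 × 3.172/(29.3 + 3.172) = 3.106 mV.
V_B = V_A × 0.4865 = 1.511 mV.

V_B ≈ 1.51 mV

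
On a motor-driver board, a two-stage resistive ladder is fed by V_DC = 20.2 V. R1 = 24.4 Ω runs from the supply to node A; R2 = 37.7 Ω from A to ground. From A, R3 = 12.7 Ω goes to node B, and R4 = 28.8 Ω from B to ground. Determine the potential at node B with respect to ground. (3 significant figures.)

Node A sees R2 in parallel with the series input of stage 2, R3 + R4 = 41.50 Ω.
R2 ‖ (R3+R4) = 19.75 Ω.
V_A = 20.2 × 19.75/(24.4 + 19.75) = 9.037 V.
V_B = V_A × 0.6940 = 6.272 V.

V_B ≈ 6.27 V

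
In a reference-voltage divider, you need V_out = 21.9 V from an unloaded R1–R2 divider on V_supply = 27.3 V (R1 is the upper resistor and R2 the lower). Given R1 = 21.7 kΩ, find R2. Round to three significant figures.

The divider ratio is R2/(R1+R2) = 21.9/27.3 = 0.8022.
So R2 = R1 · V_out/(V_supply − V_out) = 21.7 × 21.9/(27.3 − 21.9) = 21.7 × 4.056 = 88.01 kΩ.

R2 ≈ 88.0 kΩ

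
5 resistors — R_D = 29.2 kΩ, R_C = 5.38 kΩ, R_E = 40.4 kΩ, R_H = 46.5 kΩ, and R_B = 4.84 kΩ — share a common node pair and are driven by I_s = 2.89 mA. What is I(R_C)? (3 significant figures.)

I ≈ 1.14 mA

ΣG = 1/29.2 + 1/5.38 + 1/40.4 + 1/46.5 + 1/4.84 = 0.4730.
Current divider: I(R_C) = I_s · G_k/ΣG = 2.89 × (0.1859/0.4730) = 2.89 × 0.3930 = 1.136 mA.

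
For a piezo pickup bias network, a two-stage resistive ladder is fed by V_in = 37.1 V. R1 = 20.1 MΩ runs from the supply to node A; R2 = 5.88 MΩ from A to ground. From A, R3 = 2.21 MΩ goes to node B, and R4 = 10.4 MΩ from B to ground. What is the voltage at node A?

Node A sees R2 in parallel with the series input of stage 2, R3 + R4 = 12.61 MΩ.
R2 ‖ (R3+R4) = 4.010 MΩ.
V_A = 37.1 × 4.010/(20.1 + 4.010) = 6.171 V.

V_A ≈ 6.17 V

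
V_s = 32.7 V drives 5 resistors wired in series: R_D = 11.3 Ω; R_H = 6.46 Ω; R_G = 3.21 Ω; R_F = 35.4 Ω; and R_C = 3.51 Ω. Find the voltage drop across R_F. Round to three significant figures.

V ≈ 19.3 V

Series total: ΣR = 11.3 + 6.46 + 3.21 + 35.4 + 3.51 = 59.88 Ω.
V = V_s · R/ΣR = 32.7 × 0.5912 = 19.33 V.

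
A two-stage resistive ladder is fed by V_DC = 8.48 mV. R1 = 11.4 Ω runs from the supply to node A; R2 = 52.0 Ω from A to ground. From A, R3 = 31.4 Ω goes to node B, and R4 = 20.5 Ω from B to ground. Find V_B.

V_B ≈ 2.33 mV

Node A sees R2 in parallel with the series input of stage 2, R3 + R4 = 51.90 Ω.
R2 ‖ (R3+R4) = 25.97 Ω.
V_A = 8.48 × 25.97/(11.4 + 25.97) = 5.893 mV.
Stage 2 is unloaded, so V_B = V_A · R4/(R3+R4) = 5.893 × 20.5/51.90 = 2.328 mV.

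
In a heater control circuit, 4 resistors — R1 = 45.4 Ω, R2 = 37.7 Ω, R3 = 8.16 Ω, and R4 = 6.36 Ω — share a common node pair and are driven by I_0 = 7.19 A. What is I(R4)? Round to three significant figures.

ΣG = 1/45.4 + 1/37.7 + 1/8.16 + 1/6.36 = 0.3283.
By the current-divider rule, I = I_0 · G_k/ΣG = 7.19 × 0.4789 = 3.443 A.

I ≈ 3.44 A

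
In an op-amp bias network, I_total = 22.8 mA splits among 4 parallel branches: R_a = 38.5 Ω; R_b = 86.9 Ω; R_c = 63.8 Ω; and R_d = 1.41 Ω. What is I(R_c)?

Total conductance ΣG = 1/38.5 + 1/86.9 + 1/63.8 + 1/1.41 = 0.7624 (units of 1/Ω).
Current divider: I(R_c) = I_total · G_k/ΣG = 22.8 × (0.01567/0.7624) = 22.8 × 0.02056 = 0.4688 mA.

I ≈ 0.469 mA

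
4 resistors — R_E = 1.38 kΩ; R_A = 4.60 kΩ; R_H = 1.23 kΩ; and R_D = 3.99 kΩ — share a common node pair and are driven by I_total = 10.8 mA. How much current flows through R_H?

I ≈ 4.38 mA

ΣG = 1/1.38 + 1/4.60 + 1/1.23 + 1/3.99 = 2.006.
By the current-divider rule, I = I_total · G_k/ΣG = 10.8 × 0.4054 = 4.378 mA.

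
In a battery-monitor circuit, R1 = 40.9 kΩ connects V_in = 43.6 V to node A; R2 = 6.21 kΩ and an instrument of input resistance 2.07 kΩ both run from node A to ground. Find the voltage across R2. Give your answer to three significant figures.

V_out ≈ 1.59 V

The load sits in parallel with R2, giving an effective lower resistance R2' = R2·R_L/(R2+R_L) = 1.552 kΩ.
Then V_out = V_in · R2'/(R1 + R2') = 43.6 × 1.552/42.45 = 1.594 V.
(Unloaded it would be 5.75 V; the load pulls it down.)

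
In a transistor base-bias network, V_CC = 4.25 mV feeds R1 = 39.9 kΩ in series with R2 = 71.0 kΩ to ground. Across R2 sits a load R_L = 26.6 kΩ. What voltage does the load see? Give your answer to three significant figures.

The load sits in parallel with R2, giving an effective lower resistance R2' = R2·R_L/(R2+R_L) = 19.35 kΩ.
Now apply the divider: V_out = 4.25 × 0.3266 = 1.388 mV.
(Unloaded it would be 2.72 mV; the load pulls it down.)

V_out ≈ 1.39 mV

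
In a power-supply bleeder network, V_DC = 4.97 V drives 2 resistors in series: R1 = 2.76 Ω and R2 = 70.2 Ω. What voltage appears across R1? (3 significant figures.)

V ≈ 0.188 V

ΣR = 2.76 + 70.2 = 72.96 Ω.
By the voltage-divider rule, V = 4.97 × 2.760/72.96 = 0.1880 V.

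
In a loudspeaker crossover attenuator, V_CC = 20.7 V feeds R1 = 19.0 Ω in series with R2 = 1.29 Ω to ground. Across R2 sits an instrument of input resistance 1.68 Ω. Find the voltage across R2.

The load sits in parallel with R2, giving an effective lower resistance R2' = R2·R_L/(R2+R_L) = 0.7297 Ω.
Now apply the divider: V_out = 20.7 × 0.03698 = 0.7656 V.
(Unloaded it would be 1.32 V; the load pulls it down.)

V_out ≈ 0.766 V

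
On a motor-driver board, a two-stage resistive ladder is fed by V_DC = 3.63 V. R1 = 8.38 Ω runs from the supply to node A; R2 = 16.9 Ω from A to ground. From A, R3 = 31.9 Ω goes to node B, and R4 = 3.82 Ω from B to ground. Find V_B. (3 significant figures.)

V_B ≈ 0.224 V

Node A sees R2 in parallel with the series input of stage 2, R3 + R4 = 35.72 Ω.
Effective lower resistance at A: R2 ‖ 35.72 = 11.47 Ω.
V_A = 3.63 × 11.47/(8.38 + 11.47) = 2.098 V.
Stage 2 is unloaded, so V_B = V_A · R4/(R3+R4) = 2.098 × 3.82/35.72 = 0.2243 V.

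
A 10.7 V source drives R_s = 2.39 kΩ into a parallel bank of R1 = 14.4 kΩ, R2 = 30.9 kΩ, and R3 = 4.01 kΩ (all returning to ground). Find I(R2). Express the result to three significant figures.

I ≈ 0.188 mA

Combine the parallel branches: R_p = (1/14.4 + 1/30.9 + 1/4.01)⁻¹ = 2.848 kΩ.
V_A by voltage divider: V_A = 10.7 × 2.848/(2.39 + 2.848) = 5.817 V.
Branch current I = V_A/R2 = 5.817/30.9 = 0.1883 mA.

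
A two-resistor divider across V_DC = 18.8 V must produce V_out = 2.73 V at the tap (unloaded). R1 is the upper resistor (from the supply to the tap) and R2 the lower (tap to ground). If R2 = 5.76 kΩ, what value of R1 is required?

Required fraction k = V_out/V_DC = 0.1452.
So R1 = R2 · (V_DC/V_out − 1) = 5.76 × (18.8/2.73 − 1) = 5.76 × 5.886 = 33.91 kΩ.

R1 ≈ 33.9 kΩ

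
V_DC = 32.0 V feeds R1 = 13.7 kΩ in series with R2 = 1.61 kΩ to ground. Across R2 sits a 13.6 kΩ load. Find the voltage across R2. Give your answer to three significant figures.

V_out ≈ 3.04 V

First combine the lower leg with the load: R2 ‖ R_L = 1.440 kΩ.
Then V_out = V_DC · R2'/(R1 + R2') = 32.0 × 1.440/15.14 = 3.043 V.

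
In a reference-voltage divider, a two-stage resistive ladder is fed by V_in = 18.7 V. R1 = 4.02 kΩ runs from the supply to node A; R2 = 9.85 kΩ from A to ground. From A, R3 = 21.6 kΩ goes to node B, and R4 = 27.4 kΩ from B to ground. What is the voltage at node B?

V_B ≈ 7.02 V

Looking into the second stage from A: R3 + R4 = 49.00 kΩ appears in parallel with R2.
Effective lower resistance at A: R2 ‖ 49.00 = 8.201 kΩ.
First divider: V_A = V_in · 8.201/(4.02 + 8.201) = 12.55 V.
Stage 2 is unloaded, so V_B = V_A · R4/(R3+R4) = 12.55 × 27.4/49.00 = 7.017 V.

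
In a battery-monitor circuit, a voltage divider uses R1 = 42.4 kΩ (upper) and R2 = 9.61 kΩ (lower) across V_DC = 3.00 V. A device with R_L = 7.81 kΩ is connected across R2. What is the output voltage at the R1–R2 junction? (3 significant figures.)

V_out ≈ 0.277 V

First combine the lower leg with the load: R2 ‖ R_L = 4.309 kΩ.
Voltage divider with the loaded lower leg: V_out = 3.00 × 4.309/(42.4 + 4.309) = 3.00 × 0.09224 = 0.2767 V.
(Unloaded it would be 0.554 V; the load pulls it down.)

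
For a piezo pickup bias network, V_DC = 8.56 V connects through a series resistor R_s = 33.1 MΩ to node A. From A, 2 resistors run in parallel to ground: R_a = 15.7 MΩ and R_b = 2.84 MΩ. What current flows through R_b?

Parallel bank: R_p = 1/(1/15.7 + 1/2.84) = 2.405 MΩ.
V_A = 8.56 × 2.405/35.50 = 0.5798 V.
I(R_b) = V_A / R_b = 0.5798/2.84 = 0.2042 µA.

I ≈ 0.204 µA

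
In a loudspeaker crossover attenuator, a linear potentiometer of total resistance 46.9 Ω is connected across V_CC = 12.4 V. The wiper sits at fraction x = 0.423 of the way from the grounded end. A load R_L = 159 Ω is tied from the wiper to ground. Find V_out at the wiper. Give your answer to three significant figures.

V_out ≈ 4.89 V

Split the track: R_lower = x·R_p = 19.84 Ω, R_upper = (1−x)·R_p = 27.06 Ω.
R_L loads the lower segment: effective lower R = 17.64 Ω.
Loaded-divider output: V_out = 12.4 × 0.3946 = 4.893 V.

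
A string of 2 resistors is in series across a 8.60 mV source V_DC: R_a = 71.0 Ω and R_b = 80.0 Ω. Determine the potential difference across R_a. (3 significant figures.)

ΣR = 71.0 + 80.0 = 151.0 Ω.
By the voltage-divider rule, V = 8.60 × 71.00/151.0 = 4.044 mV.

V ≈ 4.04 mV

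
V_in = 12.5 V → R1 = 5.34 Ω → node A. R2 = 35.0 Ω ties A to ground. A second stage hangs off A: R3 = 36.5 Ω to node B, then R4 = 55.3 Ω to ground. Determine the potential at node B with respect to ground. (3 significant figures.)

V_B ≈ 6.22 V

The second stage (R3 + R4 = 91.80 Ω) loads node A in parallel with R2.
Effective lower resistance at A: R2 ‖ 91.80 = 25.34 Ω.
So V_A = 12.5 × 0.8259 = 10.32 V.
Stage 2 is unloaded, so V_B = V_A · R4/(R3+R4) = 10.32 × 55.3/91.80 = 6.219 V.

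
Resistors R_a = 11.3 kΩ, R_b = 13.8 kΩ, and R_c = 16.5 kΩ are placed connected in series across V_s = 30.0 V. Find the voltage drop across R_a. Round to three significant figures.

V ≈ 8.15 V

Series total: ΣR = 11.3 + 13.8 + 16.5 = 41.60 kΩ.
V = V_s · R/ΣR = 30.0 × 0.2716 = 8.149 V.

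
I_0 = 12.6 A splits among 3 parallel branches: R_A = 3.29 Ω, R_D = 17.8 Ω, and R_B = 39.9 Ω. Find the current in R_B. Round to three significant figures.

ΣG = 1/3.29 + 1/17.8 + 1/39.9 = 0.3852.
R_B takes the fraction G_k/ΣG = 0.02506/0.3852 = 0.06507, so I = 12.6 × 0.06507 = 0.8198 A.

I ≈ 0.820 A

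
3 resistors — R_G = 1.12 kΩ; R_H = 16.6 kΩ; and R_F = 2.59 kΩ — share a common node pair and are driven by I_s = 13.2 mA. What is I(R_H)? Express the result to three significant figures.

I ≈ 0.594 mA

Total conductance ΣG = 1/1.12 + 1/16.6 + 1/2.59 = 1.339 (units of 1/kΩ).
Current divider: I(R_H) = I_s · G_k/ΣG = 13.2 × (0.06024/1.339) = 13.2 × 0.04498 = 0.5938 mA.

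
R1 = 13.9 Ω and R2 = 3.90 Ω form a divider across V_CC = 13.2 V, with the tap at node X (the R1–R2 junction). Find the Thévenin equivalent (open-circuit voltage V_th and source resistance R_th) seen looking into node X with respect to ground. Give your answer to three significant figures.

Open-circuit (no load on X): V_th = V_CC · R2/(R1 + R2) = 13.2 × 3.90/(13.90 + 3.90) = 2.892 V.
With V_CC suppressed (replaced by a short), R_th = R1 ‖ R2 = (13.90 × 3.90)/(13.90 + 3.90) = 3.046 Ω.

V_th ≈ 2.89 V, R_th ≈ 3.05 Ω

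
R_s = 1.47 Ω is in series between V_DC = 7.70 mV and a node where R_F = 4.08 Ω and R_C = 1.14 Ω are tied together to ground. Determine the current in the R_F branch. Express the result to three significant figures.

Combine the parallel branches: R_p = (1/4.08 + 1/1.14)⁻¹ = 0.8910 Ω.
V_A = 7.70 × 0.8910/2.361 = 2.906 mV.
I(R_F) = V_A / R_F = 2.906/4.08 = 0.7122 mA.

I ≈ 0.712 mA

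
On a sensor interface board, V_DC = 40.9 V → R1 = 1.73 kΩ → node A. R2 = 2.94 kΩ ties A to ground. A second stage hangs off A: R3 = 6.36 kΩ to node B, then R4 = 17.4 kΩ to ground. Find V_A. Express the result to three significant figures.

V_A ≈ 24.6 V

Node A sees R2 in parallel with the series input of stage 2, R3 + R4 = 23.76 kΩ.
Effective lower resistance at A: R2 ‖ 23.76 = 2.616 kΩ.
First divider: V_A = V_DC · 2.616/(1.73 + 2.616) = 24.62 V.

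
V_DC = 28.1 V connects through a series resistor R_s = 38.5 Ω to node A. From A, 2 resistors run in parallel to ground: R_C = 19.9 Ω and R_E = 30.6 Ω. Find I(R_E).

I ≈ 0.219 A

Parallel bank: R_p = 1/(1/19.9 + 1/30.6) = 12.06 Ω.
V_A = 28.1 × 12.06/50.56 = 6.702 V.
I(R_E) = V_A / R_E = 6.702/30.6 = 0.2190 A.
(Equivalently: I_total = 0.5558 A, then current-divider fraction G_k/ΣG = 0.3941.)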